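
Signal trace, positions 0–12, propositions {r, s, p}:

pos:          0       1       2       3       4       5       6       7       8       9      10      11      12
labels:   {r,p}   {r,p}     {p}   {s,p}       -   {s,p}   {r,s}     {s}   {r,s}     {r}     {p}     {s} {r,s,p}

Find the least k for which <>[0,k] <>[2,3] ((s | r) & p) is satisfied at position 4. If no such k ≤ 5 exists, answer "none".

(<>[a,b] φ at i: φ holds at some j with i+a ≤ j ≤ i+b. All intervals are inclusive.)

5

Scan j = 4,5,… for <>[2,3] ((s | r) & p):
  j=4: fails
  j=5: fails
  j=6: fails
  j=7: fails
  j=8: fails
  j=9: holds
First hit at j=9, so smallest k = 9-4 = 5.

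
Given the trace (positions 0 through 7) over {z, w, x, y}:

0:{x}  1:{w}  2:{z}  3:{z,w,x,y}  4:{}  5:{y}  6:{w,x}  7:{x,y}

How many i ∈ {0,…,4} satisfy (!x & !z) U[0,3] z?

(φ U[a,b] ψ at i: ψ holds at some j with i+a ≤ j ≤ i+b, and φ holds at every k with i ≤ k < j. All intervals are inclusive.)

Evaluate at each i in [0,4]:
  i=0: ✗ (lhs fails at k=0 before rhs at j=2)
  i=1: ✓ (rhs at j=2; lhs holds on [1,1])
  i=2: ✓ (rhs at j=2)
  i=3: ✓ (rhs at j=3)
  i=4: ✗ (no rhs in [4,7])
Positions where it holds: {1, 2, 3} → 3.

3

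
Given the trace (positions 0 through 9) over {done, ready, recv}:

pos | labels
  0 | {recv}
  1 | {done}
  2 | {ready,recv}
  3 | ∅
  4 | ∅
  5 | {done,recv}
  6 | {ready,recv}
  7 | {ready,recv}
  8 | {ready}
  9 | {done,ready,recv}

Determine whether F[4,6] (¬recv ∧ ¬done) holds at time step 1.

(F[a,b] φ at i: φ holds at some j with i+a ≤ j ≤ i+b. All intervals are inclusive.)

No

Check (¬recv ∧ ¬done) at each j in [5,7]:
  j=5: false
  j=6: false
  j=7: false
No position in the window satisfies it → formula fails.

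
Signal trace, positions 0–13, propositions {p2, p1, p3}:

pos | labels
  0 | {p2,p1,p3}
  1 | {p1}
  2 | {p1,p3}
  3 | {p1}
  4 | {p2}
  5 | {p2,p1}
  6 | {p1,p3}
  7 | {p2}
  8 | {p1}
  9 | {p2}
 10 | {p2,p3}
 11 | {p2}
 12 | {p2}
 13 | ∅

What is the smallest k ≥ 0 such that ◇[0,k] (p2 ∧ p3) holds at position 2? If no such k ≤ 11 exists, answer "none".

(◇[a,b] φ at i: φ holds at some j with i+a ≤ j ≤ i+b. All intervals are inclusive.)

Scan j = 2,3,… for (p2 ∧ p3):
  j=2: fails
  j=3: fails
  j=4: fails
  j=5: fails
  j=6: fails
  j=7: fails
  j=8: fails
  j=9: fails
  j=10: holds
First hit at j=10, so smallest k = 10-2 = 8.

8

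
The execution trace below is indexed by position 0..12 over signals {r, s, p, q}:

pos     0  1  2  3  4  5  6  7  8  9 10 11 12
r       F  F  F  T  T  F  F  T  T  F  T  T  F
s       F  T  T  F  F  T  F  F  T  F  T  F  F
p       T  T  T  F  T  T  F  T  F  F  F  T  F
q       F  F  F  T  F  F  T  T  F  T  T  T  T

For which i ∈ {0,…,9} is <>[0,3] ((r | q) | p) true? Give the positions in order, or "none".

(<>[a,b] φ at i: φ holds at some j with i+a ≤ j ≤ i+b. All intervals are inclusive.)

0, 1, 2, 3, 4, 5, 6, 7, 8, 9

Evaluate at each i in [0,9]:
  i=0: ✓ (witness j=0)
  i=1: ✓ (witness j=1)
  i=2: ✓ (witness j=2)
  i=3: ✓ (witness j=3)
  i=4: ✓ (witness j=4)
  i=5: ✓ (witness j=5)
  i=6: ✓ (witness j=6)
  i=7: ✓ (witness j=7)
  i=8: ✓ (witness j=8)
  i=9: ✓ (witness j=9)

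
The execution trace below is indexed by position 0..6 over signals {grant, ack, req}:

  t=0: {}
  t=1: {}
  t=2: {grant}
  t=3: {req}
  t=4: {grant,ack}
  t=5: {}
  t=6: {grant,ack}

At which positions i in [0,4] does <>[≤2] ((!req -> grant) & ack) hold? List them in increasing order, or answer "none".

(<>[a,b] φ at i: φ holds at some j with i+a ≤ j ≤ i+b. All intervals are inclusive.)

2, 3, 4

Evaluate at each i in [0,4]:
  i=0: ✗ (none in [0,2])
  i=1: ✗ (none in [1,3])
  i=2: ✓ (witness j=4)
  i=3: ✓ (witness j=4)
  i=4: ✓ (witness j=4)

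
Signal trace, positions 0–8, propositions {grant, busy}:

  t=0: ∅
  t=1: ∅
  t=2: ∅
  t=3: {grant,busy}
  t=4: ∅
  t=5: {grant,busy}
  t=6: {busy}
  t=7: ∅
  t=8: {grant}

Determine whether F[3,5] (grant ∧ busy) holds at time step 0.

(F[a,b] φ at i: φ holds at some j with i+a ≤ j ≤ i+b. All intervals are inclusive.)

Check (grant ∧ busy) at each j in [3,5]:
  j=3: true
  j=4: false
  j=5: true
Found at j=3 → formula holds.

True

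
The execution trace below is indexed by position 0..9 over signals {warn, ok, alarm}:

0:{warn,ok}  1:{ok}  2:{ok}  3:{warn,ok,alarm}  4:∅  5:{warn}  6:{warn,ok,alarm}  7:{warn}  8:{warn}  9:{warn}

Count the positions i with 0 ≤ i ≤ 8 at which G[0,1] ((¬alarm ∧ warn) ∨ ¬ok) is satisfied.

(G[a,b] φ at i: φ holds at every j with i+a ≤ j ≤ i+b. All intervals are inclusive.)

Evaluate at each i in [0,8]:
  i=0: ✗ (fails at j=1)
  i=1: ✗ (fails at j=1)
  i=2: ✗ (fails at j=2)
  i=3: ✗ (fails at j=3)
  i=4: ✓ (all of [4,5])
  i=5: ✗ (fails at j=6)
  i=6: ✗ (fails at j=6)
  i=7: ✓ (all of [7,8])
  i=8: ✓ (all of [8,9])
Positions where it holds: {4, 7, 8} → 3.

3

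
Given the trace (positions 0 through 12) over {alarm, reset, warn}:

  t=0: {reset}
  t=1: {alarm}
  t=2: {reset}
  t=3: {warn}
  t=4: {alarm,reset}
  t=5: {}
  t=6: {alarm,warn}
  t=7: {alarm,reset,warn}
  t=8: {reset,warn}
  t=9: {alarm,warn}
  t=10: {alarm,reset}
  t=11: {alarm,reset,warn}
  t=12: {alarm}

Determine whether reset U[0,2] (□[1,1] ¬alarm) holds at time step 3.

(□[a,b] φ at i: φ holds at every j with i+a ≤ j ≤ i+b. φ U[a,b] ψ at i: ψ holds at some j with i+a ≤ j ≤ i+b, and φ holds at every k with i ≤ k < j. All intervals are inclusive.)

Need some j in [3,5] with □[1,1] ¬alarm, and reset at every k in [3,j-1].
  j=3: □[1,1] ¬alarm — fails at 4.
  j=4: □[1,1] ¬alarm holds, but reset fails at k=3 → not this j.
  j=5: □[1,1] ¬alarm — fails at 6.
No j in the window works → until fails.

Does not hold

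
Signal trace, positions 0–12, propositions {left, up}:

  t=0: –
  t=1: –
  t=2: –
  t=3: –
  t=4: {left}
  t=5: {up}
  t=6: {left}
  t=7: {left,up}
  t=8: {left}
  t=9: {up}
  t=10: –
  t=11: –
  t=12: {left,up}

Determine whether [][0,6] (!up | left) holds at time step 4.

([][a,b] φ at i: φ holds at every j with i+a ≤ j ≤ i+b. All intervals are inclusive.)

False

Check (!up | left) at every j in [4,10]:
  j=4: true
  j=5: false
  j=6: true
  j=7: true
  j=8: true
  j=9: false
  j=10: true
Fails at j=5 → formula fails.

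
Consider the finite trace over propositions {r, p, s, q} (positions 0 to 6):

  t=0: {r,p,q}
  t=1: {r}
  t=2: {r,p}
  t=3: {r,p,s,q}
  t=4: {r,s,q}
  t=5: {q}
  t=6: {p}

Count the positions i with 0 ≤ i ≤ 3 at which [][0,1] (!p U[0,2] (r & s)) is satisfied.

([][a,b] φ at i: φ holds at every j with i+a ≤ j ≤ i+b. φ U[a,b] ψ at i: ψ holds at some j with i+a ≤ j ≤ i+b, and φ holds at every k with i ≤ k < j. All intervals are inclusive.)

1

Evaluate at each i in [0,3]:
  i=0: ✗ (fails at j=0)
  i=1: ✗ (fails at j=1)
  i=2: ✗ (fails at j=2)
  i=3: ✓ (all of [3,4])
Positions where it holds: {3} → 1.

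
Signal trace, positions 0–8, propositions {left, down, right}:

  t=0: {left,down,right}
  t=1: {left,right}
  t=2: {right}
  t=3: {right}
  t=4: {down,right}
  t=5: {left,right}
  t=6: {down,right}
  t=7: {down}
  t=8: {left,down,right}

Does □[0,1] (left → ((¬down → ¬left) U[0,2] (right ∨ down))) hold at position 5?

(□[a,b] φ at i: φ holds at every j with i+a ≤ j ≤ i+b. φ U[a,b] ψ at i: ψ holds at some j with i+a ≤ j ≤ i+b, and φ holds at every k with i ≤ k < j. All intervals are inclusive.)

Check (left → ((¬down → ¬left) U[0,2] (right ∨ down))) at every j in [5,6]:
  j=5: antecedent true; consequent holds → ✓
  j=6: antecedent false → ✓
All positions satisfy it → formula holds.

Yes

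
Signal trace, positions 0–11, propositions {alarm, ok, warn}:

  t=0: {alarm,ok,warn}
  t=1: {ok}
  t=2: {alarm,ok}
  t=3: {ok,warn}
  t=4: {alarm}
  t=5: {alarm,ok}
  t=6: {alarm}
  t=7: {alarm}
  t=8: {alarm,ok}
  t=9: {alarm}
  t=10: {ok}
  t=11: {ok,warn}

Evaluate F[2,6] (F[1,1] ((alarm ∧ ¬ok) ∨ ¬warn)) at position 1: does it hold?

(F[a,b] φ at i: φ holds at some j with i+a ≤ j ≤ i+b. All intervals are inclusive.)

Yes

Check F[1,1] ((alarm ∧ ¬ok) ∨ ¬warn) at each j in [3,7]:
  j=3: holds (witness at 4)
  j=4: holds (witness at 5)
  j=5: holds (witness at 6)
  j=6: holds (witness at 7)
  j=7: holds (witness at 8)
Found at j=3 → formula holds.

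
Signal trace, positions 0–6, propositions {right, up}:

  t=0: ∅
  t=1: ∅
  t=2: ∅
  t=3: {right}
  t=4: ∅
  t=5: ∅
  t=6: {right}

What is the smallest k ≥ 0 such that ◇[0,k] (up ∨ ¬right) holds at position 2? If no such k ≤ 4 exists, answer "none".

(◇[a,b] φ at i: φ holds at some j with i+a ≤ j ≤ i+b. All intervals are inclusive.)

0

Scan j = 2,3,… for (up ∨ ¬right):
  j=2: holds
First hit at j=2, so smallest k = 2-2 = 0.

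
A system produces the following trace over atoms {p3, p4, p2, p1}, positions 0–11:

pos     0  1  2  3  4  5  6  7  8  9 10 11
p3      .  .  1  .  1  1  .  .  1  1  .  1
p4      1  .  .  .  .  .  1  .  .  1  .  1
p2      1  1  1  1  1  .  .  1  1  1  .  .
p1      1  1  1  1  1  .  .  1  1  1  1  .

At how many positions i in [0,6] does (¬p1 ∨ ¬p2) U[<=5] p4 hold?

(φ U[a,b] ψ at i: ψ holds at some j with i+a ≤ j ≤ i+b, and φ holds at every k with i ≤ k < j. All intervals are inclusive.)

3

Evaluate at each i in [0,6]:
  i=0: ✓ (rhs at j=0)
  i=1: ✗ (lhs fails at k=1 before rhs at j=6)
  i=2: ✗ (lhs fails at k=2 before rhs at j=6)
  i=3: ✗ (lhs fails at k=3 before rhs at j=6)
  i=4: ✗ (lhs fails at k=4 before rhs at j=6)
  i=5: ✓ (rhs at j=6; lhs holds on [5,5])
  i=6: ✓ (rhs at j=6)
Positions where it holds: {0, 5, 6} → 3.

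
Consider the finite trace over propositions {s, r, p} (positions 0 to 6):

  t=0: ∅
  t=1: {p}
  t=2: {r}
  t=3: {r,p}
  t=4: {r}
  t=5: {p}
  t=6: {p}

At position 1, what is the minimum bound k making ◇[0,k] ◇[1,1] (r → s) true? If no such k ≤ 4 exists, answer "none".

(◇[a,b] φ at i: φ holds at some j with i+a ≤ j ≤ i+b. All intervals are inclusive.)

Scan j = 1,2,… for ◇[1,1] (r → s):
  j=1: fails
  j=2: fails
  j=3: fails
  j=4: holds
First hit at j=4, so smallest k = 4-1 = 3.

3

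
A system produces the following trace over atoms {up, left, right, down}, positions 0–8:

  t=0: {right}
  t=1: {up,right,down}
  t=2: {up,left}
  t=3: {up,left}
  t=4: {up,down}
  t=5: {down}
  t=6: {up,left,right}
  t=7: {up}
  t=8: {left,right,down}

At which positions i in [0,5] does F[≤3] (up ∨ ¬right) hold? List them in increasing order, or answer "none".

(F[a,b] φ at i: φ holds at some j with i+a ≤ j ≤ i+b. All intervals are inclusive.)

Evaluate at each i in [0,5]:
  i=0: ✓ (witness j=1)
  i=1: ✓ (witness j=1)
  i=2: ✓ (witness j=2)
  i=3: ✓ (witness j=3)
  i=4: ✓ (witness j=4)
  i=5: ✓ (witness j=5)

0, 1, 2, 3, 4, 5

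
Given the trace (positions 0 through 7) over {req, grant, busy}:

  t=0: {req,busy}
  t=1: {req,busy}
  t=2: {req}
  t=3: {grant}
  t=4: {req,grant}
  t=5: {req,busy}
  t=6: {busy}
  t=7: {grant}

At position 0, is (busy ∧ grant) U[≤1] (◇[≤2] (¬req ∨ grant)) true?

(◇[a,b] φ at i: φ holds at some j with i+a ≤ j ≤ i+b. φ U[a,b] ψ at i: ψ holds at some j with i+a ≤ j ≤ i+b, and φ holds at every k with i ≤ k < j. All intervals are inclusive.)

Need some j in [0,1] with ◇[≤2] (¬req ∨ grant), and (busy ∧ grant) at every k in [0,j-1].
  j=0: ◇[≤2] (¬req ∨ grant) — fails (none in [0,2]).
  j=1: ◇[≤2] (¬req ∨ grant) holds, but (busy ∧ grant) fails at k=0 → not this j.
No j in the window works → until fails.

No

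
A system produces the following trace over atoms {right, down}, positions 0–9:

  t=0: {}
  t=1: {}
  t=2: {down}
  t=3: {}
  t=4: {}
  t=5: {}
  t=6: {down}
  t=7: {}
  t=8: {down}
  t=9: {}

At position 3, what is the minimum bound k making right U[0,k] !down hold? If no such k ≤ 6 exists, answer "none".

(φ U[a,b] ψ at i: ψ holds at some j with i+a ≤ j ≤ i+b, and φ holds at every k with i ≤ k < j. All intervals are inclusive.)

Need earliest j ≥ 3 with !down, and right at every k in [3,j-1].
  j=3: rhs holds (empty prefix). k = 0.

0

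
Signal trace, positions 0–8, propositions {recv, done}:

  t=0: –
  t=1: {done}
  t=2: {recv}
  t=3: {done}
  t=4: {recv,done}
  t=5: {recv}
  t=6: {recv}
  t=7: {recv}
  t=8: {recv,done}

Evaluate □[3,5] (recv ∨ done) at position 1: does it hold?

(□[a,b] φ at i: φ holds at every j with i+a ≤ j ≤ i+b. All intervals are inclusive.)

Holds

Check (recv ∨ done) at every j in [4,6]:
  j=4: true
  j=5: true
  j=6: true
All positions satisfy it → formula holds.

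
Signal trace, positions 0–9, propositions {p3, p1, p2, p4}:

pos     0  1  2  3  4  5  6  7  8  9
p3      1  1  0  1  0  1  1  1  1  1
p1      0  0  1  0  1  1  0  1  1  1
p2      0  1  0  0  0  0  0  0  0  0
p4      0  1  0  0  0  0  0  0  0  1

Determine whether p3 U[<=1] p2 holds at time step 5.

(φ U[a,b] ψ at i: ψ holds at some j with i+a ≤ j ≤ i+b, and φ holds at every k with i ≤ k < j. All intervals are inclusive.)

Does not hold

Need some j in [5,6] with p2, and p3 at every k in [5,j-1].
  j=5: p2 false.
  j=6: p2 false.
No j in the window works → until fails.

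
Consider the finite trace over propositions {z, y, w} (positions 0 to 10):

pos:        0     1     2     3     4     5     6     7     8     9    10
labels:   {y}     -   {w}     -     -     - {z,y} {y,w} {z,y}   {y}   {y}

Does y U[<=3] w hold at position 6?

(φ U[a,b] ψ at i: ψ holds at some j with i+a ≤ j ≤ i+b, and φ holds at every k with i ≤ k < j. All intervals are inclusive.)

Need some j in [6,9] with w, and y at every k in [6,j-1].
  j=6: w false.
  j=7: w holds; y holds at every k in [6,6] → satisfied.

Yes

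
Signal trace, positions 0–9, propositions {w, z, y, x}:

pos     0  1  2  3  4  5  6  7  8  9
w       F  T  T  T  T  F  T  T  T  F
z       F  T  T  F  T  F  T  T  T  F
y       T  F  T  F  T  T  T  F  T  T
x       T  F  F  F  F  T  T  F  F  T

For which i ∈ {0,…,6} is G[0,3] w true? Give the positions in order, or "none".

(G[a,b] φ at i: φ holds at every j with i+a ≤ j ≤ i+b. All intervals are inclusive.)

1

Evaluate at each i in [0,6]:
  i=0: ✗ (fails at j=0)
  i=1: ✓ (all of [1,4])
  i=2: ✗ (fails at j=5)
  i=3: ✗ (fails at j=5)
  i=4: ✗ (fails at j=5)
  i=5: ✗ (fails at j=5)
  i=6: ✗ (fails at j=9)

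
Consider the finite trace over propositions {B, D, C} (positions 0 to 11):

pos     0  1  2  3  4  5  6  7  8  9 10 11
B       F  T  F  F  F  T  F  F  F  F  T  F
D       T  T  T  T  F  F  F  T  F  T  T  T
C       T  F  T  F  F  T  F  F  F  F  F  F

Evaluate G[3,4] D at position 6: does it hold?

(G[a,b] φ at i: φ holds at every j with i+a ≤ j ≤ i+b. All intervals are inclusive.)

True

Check D at every j in [9,10]:
  j=9: true
  j=10: true
All positions satisfy it → formula holds.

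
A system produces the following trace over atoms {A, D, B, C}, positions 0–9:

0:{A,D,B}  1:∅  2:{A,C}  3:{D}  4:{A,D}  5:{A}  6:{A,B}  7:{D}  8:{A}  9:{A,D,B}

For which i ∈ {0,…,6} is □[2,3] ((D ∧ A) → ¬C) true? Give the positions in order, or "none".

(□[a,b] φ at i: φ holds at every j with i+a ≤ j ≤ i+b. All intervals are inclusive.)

0, 1, 2, 3, 4, 5, 6

Evaluate at each i in [0,6]:
  i=0: ✓ (all of [2,3])
  i=1: ✓ (all of [3,4])
  i=2: ✓ (all of [4,5])
  i=3: ✓ (all of [5,6])
  i=4: ✓ (all of [6,7])
  i=5: ✓ (all of [7,8])
  i=6: ✓ (all of [8,9])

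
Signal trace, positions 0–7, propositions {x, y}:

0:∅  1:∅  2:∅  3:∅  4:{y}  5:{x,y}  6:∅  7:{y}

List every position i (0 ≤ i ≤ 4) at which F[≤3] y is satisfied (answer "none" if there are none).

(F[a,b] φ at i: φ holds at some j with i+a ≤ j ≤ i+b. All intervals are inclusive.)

Evaluate at each i in [0,4]:
  i=0: ✗ (none in [0,3])
  i=1: ✓ (witness j=4)
  i=2: ✓ (witness j=4)
  i=3: ✓ (witness j=4)
  i=4: ✓ (witness j=4)

1, 2, 3, 4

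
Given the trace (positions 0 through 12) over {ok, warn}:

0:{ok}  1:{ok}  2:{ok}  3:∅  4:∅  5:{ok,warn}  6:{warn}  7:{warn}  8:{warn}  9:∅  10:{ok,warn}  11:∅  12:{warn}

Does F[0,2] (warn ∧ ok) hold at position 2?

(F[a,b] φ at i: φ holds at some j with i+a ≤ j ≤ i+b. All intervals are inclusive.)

Check (warn ∧ ok) at each j in [2,4]:
  j=2: false
  j=3: false
  j=4: false
No position in the window satisfies it → formula fails.

No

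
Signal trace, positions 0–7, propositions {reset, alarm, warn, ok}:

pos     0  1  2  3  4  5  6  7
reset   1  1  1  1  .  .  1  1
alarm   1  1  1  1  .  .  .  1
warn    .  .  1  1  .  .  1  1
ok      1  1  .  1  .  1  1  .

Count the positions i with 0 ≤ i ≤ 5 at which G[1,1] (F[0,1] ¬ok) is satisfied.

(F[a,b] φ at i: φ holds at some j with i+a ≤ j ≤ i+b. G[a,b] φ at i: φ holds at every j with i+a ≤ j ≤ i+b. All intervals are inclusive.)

5

Evaluate at each i in [0,5]:
  i=0: ✓ (all of [1,1])
  i=1: ✓ (all of [2,2])
  i=2: ✓ (all of [3,3])
  i=3: ✓ (all of [4,4])
  i=4: ✗ (fails at j=5)
  i=5: ✓ (all of [6,6])
Positions where it holds: {0, 1, 2, 3, 5} → 5.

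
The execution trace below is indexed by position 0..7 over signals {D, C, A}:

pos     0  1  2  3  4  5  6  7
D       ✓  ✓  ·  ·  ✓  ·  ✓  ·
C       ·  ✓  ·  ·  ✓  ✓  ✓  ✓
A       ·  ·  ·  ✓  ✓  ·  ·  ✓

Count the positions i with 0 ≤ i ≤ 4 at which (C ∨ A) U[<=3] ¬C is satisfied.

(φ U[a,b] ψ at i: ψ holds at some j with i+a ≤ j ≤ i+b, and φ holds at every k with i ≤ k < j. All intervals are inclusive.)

4

Evaluate at each i in [0,4]:
  i=0: ✓ (rhs at j=0)
  i=1: ✓ (rhs at j=2; lhs holds on [1,1])
  i=2: ✓ (rhs at j=2)
  i=3: ✓ (rhs at j=3)
  i=4: ✗ (no rhs in [4,7])
Positions where it holds: {0, 1, 2, 3} → 4.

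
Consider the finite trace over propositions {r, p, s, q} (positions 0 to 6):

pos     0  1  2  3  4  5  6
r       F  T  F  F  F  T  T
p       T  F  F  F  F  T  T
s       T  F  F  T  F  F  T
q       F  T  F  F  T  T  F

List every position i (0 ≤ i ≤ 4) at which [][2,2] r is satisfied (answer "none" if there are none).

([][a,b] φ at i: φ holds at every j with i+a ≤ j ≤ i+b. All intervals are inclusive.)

Evaluate at each i in [0,4]:
  i=0: ✗ (fails at j=2)
  i=1: ✗ (fails at j=3)
  i=2: ✗ (fails at j=4)
  i=3: ✓ (all of [5,5])
  i=4: ✓ (all of [6,6])

3, 4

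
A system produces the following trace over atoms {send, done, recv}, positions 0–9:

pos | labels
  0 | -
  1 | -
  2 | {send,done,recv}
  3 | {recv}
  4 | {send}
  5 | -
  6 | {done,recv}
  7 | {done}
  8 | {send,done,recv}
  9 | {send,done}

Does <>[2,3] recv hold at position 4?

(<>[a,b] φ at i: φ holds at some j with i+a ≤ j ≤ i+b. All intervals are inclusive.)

Holds

Check recv at each j in [6,7]:
  j=6: true
  j=7: false
Found at j=6 → formula holds.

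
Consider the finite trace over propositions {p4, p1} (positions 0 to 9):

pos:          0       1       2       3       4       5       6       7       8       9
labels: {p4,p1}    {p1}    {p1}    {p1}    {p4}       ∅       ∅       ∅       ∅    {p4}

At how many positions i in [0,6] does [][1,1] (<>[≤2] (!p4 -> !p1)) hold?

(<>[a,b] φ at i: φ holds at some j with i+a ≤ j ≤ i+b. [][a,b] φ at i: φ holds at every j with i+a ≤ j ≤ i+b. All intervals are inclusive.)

Evaluate at each i in [0,6]:
  i=0: ✗ (fails at j=1)
  i=1: ✓ (all of [2,2])
  i=2: ✓ (all of [3,3])
  i=3: ✓ (all of [4,4])
  i=4: ✓ (all of [5,5])
  i=5: ✓ (all of [6,6])
  i=6: ✓ (all of [7,7])
Positions where it holds: {1, 2, 3, 4, 5, 6} → 6.

6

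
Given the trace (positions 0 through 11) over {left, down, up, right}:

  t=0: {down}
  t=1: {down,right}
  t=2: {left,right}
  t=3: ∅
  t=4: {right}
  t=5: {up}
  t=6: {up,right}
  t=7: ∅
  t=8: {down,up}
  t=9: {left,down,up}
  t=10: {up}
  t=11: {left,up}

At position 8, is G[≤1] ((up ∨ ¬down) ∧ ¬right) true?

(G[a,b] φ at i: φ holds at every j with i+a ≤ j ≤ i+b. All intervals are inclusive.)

Yes

Check ((up ∨ ¬down) ∧ ¬right) at every j in [8,9]:
  j=8: true
  j=9: true
All positions satisfy it → formula holds.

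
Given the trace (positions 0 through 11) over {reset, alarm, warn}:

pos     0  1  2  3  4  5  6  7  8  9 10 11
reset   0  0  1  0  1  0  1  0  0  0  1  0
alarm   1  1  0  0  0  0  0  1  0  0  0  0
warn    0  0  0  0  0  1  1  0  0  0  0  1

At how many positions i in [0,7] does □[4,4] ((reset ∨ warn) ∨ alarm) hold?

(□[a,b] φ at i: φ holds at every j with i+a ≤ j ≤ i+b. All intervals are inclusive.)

6

Evaluate at each i in [0,7]:
  i=0: ✓ (all of [4,4])
  i=1: ✓ (all of [5,5])
  i=2: ✓ (all of [6,6])
  i=3: ✓ (all of [7,7])
  i=4: ✗ (fails at j=8)
  i=5: ✗ (fails at j=9)
  i=6: ✓ (all of [10,10])
  i=7: ✓ (all of [11,11])
Positions where it holds: {0, 1, 2, 3, 6, 7} → 6.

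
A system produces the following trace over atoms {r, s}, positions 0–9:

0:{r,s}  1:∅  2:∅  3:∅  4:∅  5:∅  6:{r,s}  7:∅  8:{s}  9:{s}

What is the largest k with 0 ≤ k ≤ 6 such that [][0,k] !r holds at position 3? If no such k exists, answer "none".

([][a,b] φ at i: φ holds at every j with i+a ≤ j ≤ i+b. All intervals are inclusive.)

2

!r must hold from j=3 onward; find where it first fails.
  j=3: holds
  j=4: holds
  j=5: holds
  j=6: fails
Holds on [3,5], so largest k = 2.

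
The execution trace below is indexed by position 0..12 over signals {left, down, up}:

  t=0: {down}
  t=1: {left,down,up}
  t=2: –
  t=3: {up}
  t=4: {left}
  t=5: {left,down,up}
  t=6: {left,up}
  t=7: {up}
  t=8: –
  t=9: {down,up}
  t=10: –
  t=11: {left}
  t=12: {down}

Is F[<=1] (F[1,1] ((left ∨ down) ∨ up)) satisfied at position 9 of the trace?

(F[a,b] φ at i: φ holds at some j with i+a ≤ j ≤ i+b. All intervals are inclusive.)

True

Check F[1,1] ((left ∨ down) ∨ up) at each j in [9,10]:
  j=9: fails (none in [10,10])
  j=10: holds (witness at 11)
Found at j=10 → formula holds.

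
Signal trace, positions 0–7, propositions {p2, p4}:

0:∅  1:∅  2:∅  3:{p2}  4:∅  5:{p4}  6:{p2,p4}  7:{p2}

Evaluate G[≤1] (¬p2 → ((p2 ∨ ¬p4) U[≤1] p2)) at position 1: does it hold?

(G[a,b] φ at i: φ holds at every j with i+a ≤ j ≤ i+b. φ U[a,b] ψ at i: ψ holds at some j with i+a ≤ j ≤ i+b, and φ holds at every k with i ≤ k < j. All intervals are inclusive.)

False

Check (¬p2 → ((p2 ∨ ¬p4) U[≤1] p2)) at every j in [1,2]:
  j=1: antecedent true; consequent fails → ✗
  j=2: antecedent true; consequent holds → ✓
Fails at j=1 → formula fails.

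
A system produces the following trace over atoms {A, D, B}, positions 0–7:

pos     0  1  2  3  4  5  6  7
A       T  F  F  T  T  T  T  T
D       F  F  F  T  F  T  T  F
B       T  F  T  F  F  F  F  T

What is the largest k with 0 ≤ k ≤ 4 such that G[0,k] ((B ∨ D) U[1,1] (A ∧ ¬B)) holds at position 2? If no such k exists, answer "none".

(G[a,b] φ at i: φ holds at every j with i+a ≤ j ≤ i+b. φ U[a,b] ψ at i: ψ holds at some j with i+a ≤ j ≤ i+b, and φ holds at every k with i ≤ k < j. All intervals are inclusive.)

((B ∨ D) U[1,1] (A ∧ ¬B)) must hold from j=2 onward; find where it first fails.
  j=2: holds
  j=3: holds
  j=4: fails
Holds on [2,3], so largest k = 1.

1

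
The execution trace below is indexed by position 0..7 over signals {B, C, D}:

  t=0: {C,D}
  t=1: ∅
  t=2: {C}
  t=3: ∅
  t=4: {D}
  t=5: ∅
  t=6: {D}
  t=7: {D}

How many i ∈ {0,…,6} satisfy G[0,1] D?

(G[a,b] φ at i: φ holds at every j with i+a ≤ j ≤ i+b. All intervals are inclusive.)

Evaluate at each i in [0,6]:
  i=0: ✗ (fails at j=1)
  i=1: ✗ (fails at j=1)
  i=2: ✗ (fails at j=2)
  i=3: ✗ (fails at j=3)
  i=4: ✗ (fails at j=5)
  i=5: ✗ (fails at j=5)
  i=6: ✓ (all of [6,7])
Positions where it holds: {6} → 1.

1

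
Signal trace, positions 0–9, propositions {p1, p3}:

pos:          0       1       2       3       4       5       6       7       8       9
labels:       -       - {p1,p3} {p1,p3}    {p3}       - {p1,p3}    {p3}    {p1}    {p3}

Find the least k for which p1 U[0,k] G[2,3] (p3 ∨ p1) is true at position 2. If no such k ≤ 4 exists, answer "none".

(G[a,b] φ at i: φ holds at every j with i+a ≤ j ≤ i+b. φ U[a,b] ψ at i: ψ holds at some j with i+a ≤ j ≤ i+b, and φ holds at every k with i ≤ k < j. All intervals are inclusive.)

Need earliest j ≥ 2 with G[2,3] (p3 ∨ p1), and p1 at every k in [2,j-1].
  j=2: rhs fails.
  j=3: rhs fails.
  j=4: rhs holds; lhs holds on [2,3]. k = 2.

2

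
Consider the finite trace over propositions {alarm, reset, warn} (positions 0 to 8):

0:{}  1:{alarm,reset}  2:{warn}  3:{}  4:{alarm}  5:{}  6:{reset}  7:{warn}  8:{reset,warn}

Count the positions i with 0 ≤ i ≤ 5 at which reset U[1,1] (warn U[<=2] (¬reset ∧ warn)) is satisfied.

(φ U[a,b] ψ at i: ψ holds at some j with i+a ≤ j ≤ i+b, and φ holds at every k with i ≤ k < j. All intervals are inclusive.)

Evaluate at each i in [0,5]:
  i=0: ✗ (no rhs in [1,1])
  i=1: ✓ (rhs at j=2; lhs holds on [1,1])
  i=2: ✗ (no rhs in [3,3])
  i=3: ✗ (no rhs in [4,4])
  i=4: ✗ (no rhs in [5,5])
  i=5: ✗ (no rhs in [6,6])
Positions where it holds: {1} → 1.

1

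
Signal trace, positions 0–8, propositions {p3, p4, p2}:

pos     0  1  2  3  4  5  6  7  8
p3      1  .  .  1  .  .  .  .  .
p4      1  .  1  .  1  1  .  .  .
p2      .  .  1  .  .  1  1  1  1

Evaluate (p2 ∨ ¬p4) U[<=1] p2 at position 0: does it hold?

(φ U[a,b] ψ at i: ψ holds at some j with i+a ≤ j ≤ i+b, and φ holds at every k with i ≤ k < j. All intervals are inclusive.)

Need some j in [0,1] with p2, and (p2 ∨ ¬p4) at every k in [0,j-1].
  j=0: p2 false.
  j=1: p2 false.
No j in the window works → until fails.

No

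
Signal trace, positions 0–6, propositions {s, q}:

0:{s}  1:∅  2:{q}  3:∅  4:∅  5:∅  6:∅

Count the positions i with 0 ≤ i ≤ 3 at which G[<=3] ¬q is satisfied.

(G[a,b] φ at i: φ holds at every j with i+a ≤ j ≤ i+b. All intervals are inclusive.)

1

Evaluate at each i in [0,3]:
  i=0: ✗ (fails at j=2)
  i=1: ✗ (fails at j=2)
  i=2: ✗ (fails at j=2)
  i=3: ✓ (all of [3,6])
Positions where it holds: {3} → 1.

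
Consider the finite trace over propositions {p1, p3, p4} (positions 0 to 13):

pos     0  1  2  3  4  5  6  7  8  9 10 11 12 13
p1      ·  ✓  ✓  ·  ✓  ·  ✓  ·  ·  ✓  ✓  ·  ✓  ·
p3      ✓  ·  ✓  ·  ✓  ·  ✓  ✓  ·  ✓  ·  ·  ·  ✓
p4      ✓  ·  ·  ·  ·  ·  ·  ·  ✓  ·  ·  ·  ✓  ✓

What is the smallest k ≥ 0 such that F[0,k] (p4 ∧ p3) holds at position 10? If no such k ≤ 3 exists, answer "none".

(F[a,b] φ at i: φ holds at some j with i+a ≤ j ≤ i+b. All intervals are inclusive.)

3

Scan j = 10,11,… for (p4 ∧ p3):
  j=10: fails
  j=11: fails
  j=12: fails
  j=13: holds
First hit at j=13, so smallest k = 13-10 = 3.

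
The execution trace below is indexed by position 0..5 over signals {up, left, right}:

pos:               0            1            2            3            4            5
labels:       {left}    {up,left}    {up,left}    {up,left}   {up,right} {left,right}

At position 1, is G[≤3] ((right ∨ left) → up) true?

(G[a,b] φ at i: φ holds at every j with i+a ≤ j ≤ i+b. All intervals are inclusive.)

Holds

Check ((right ∨ left) → up) at every j in [1,4]:
  j=1: antecedent true; consequent true → ✓
  j=2: antecedent true; consequent true → ✓
  j=3: antecedent true; consequent true → ✓
  j=4: antecedent true; consequent true → ✓
All positions satisfy it → formula holds.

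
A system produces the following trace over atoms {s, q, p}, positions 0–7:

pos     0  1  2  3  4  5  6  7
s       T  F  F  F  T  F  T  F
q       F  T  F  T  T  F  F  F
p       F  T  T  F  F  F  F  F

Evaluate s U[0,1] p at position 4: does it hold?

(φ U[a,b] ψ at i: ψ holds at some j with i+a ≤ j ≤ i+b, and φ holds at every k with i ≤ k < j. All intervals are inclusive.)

Does not hold

Need some j in [4,5] with p, and s at every k in [4,j-1].
  j=4: p false.
  j=5: p false.
No j in the window works → until fails.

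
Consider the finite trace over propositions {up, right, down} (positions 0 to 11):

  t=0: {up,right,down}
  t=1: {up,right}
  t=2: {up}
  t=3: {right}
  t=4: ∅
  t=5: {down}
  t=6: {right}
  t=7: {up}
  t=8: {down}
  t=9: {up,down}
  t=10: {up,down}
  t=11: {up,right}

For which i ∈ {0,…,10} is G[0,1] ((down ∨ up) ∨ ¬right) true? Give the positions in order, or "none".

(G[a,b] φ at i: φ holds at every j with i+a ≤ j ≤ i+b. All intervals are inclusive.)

0, 1, 4, 7, 8, 9, 10

Evaluate at each i in [0,10]:
  i=0: ✓ (all of [0,1])
  i=1: ✓ (all of [1,2])
  i=2: ✗ (fails at j=3)
  i=3: ✗ (fails at j=3)
  i=4: ✓ (all of [4,5])
  i=5: ✗ (fails at j=6)
  i=6: ✗ (fails at j=6)
  i=7: ✓ (all of [7,8])
  i=8: ✓ (all of [8,9])
  i=9: ✓ (all of [9,10])
  i=10: ✓ (all of [10,11])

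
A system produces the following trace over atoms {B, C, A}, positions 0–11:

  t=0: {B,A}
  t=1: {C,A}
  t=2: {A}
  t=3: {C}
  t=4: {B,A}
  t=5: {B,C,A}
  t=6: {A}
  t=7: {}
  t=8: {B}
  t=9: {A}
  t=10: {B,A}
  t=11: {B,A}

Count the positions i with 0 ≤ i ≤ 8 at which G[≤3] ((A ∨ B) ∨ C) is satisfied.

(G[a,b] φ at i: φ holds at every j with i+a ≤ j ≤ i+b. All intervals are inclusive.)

Evaluate at each i in [0,8]:
  i=0: ✓ (all of [0,3])
  i=1: ✓ (all of [1,4])
  i=2: ✓ (all of [2,5])
  i=3: ✓ (all of [3,6])
  i=4: ✗ (fails at j=7)
  i=5: ✗ (fails at j=7)
  i=6: ✗ (fails at j=7)
  i=7: ✗ (fails at j=7)
  i=8: ✓ (all of [8,11])
Positions where it holds: {0, 1, 2, 3, 8} → 5.

5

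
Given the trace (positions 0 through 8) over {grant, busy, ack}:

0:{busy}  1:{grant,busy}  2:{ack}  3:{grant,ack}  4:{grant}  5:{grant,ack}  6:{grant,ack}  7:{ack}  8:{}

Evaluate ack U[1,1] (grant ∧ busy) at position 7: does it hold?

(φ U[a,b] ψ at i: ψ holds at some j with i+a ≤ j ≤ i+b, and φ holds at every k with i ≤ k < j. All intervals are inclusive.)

Need some j in [8,8] with (grant ∧ busy), and ack at every k in [7,j-1].
  j=8: (grant ∧ busy) false.
No j in the window works → until fails.

False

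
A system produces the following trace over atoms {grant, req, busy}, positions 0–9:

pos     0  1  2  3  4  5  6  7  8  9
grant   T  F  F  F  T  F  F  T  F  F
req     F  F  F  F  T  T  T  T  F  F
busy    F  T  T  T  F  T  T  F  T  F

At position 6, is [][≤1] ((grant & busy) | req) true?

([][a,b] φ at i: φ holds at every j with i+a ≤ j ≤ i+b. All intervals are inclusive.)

Check ((grant & busy) | req) at every j in [6,7]:
  j=6: true
  j=7: true
All positions satisfy it → formula holds.

Holds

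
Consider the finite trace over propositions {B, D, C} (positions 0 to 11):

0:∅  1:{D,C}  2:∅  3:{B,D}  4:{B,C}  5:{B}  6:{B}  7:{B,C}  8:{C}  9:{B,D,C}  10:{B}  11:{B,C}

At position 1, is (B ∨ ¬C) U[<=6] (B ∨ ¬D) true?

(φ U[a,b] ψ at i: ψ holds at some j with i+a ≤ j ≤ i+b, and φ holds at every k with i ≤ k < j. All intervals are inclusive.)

False

Need some j in [1,7] with (B ∨ ¬D), and (B ∨ ¬C) at every k in [1,j-1].
  j=1: (B ∨ ¬D) false.
  j=2: (B ∨ ¬D) holds, but (B ∨ ¬C) fails at k=1 → not this j.
  j=3: (B ∨ ¬D) holds, but (B ∨ ¬C) fails at k=1 → not this j.
  j=4: (B ∨ ¬D) holds, but (B ∨ ¬C) fails at k=1 → not this j.
  j=5: (B ∨ ¬D) holds, but (B ∨ ¬C) fails at k=1 → not this j.
  j=6: (B ∨ ¬D) holds, but (B ∨ ¬C) fails at k=1 → not this j.
  j=7: (B ∨ ¬D) holds, but (B ∨ ¬C) fails at k=1 → not this j.
No j in the window works → until fails.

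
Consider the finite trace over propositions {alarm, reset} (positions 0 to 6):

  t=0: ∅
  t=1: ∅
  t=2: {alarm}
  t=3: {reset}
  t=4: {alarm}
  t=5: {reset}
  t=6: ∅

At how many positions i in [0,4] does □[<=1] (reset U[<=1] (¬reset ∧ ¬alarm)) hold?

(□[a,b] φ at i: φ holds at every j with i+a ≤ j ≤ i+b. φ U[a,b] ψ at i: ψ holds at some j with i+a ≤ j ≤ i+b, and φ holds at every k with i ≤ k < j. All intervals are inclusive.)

Evaluate at each i in [0,4]:
  i=0: ✓ (all of [0,1])
  i=1: ✗ (fails at j=2)
  i=2: ✗ (fails at j=2)
  i=3: ✗ (fails at j=3)
  i=4: ✗ (fails at j=4)
Positions where it holds: {0} → 1.

1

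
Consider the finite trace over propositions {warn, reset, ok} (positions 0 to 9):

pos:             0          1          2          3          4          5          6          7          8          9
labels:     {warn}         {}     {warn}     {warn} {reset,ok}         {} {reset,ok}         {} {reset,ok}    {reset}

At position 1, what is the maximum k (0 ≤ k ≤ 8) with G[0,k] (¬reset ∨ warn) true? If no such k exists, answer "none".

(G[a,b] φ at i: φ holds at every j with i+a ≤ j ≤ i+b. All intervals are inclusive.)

(¬reset ∨ warn) must hold from j=1 onward; find where it first fails.
  j=1: holds
  j=2: holds
  j=3: holds
  j=4: fails
Holds on [1,3], so largest k = 2.

2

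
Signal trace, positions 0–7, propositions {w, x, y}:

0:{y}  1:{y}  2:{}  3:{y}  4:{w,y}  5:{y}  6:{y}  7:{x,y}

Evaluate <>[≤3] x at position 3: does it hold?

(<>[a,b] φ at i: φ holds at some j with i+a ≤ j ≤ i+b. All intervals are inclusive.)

No

Check x at each j in [3,6]:
  j=3: false
  j=4: false
  j=5: false
  j=6: false
No position in the window satisfies it → formula fails.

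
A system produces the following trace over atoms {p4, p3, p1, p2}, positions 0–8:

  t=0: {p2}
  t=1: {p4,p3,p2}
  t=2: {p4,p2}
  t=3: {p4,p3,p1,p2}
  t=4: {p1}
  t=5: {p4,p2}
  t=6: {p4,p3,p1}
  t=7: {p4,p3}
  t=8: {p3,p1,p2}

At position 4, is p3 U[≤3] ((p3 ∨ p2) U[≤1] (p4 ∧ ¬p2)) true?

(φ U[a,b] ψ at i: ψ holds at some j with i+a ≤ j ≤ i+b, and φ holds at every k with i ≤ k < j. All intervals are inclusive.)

Need some j in [4,7] with ((p3 ∨ p2) U[≤1] (p4 ∧ ¬p2)), and p3 at every k in [4,j-1].
  j=4: ((p3 ∨ p2) U[≤1] (p4 ∧ ¬p2)) — fails.
  j=5: ((p3 ∨ p2) U[≤1] (p4 ∧ ¬p2)) holds, but p3 fails at k=4 → not this j.
  j=6: ((p3 ∨ p2) U[≤1] (p4 ∧ ¬p2)) holds, but p3 fails at k=4 → not this j.
  j=7: ((p3 ∨ p2) U[≤1] (p4 ∧ ¬p2)) holds, but p3 fails at k=4 → not this j.
No j in the window works → until fails.

No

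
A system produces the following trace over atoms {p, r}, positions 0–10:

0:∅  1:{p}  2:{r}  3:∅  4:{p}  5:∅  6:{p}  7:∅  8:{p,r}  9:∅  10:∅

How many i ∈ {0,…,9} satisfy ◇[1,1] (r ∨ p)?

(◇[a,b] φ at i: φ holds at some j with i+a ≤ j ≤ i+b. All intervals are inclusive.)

Evaluate at each i in [0,9]:
  i=0: ✓ (witness j=1)
  i=1: ✓ (witness j=2)
  i=2: ✗ (none in [3,3])
  i=3: ✓ (witness j=4)
  i=4: ✗ (none in [5,5])
  i=5: ✓ (witness j=6)
  i=6: ✗ (none in [7,7])
  i=7: ✓ (witness j=8)
  i=8: ✗ (none in [9,9])
  i=9: ✗ (none in [10,10])
Positions where it holds: {0, 1, 3, 5, 7} → 5.

5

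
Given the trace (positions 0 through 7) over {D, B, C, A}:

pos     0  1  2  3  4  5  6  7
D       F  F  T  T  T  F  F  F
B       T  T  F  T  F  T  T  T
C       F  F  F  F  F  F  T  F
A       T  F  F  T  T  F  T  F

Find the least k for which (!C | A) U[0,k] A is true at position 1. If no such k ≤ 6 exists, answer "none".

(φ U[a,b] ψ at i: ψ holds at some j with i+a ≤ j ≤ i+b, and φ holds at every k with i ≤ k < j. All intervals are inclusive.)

2

Need earliest j ≥ 1 with A, and (!C | A) at every k in [1,j-1].
  j=1: rhs fails.
  j=2: rhs fails.
  j=3: rhs holds; lhs holds on [1,2]. k = 2.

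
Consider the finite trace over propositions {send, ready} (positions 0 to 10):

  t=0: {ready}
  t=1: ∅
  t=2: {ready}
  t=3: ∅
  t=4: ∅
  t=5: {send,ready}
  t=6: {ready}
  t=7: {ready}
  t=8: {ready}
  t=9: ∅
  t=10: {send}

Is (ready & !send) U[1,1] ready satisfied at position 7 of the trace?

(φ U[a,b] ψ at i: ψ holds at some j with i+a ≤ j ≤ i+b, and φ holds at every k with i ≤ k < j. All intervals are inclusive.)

Yes

Need some j in [8,8] with ready, and (ready & !send) at every k in [7,j-1].
  j=8: ready holds; (ready & !send) holds at every k in [7,7] → satisfied.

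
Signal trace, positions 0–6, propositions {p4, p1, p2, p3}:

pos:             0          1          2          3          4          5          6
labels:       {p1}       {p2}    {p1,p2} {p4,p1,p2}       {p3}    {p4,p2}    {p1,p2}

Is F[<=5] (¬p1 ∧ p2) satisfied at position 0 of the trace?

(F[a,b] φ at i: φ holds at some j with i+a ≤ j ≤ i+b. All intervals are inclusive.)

Holds

Check (¬p1 ∧ p2) at each j in [0,5]:
  j=0: false
  j=1: true
  j=2: false
  j=3: false
  j=4: false
  j=5: true
Found at j=1 → formula holds.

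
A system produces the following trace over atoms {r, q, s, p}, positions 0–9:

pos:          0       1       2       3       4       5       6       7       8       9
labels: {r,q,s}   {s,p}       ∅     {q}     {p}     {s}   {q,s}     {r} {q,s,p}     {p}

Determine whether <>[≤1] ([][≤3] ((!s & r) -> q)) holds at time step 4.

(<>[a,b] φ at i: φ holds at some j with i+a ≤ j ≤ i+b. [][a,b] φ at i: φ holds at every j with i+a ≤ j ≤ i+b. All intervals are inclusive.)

Check [][≤3] ((!s & r) -> q) at each j in [4,5]:
  j=4: fails at 7
  j=5: fails at 7
No position in the window satisfies it → formula fails.

False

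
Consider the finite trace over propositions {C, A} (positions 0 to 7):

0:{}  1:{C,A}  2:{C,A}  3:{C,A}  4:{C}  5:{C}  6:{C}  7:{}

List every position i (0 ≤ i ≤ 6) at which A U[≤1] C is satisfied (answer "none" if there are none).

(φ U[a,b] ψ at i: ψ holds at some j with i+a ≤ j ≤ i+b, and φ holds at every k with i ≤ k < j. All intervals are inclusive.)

Evaluate at each i in [0,6]:
  i=0: ✗ (lhs fails at k=0 before rhs at j=1)
  i=1: ✓ (rhs at j=1)
  i=2: ✓ (rhs at j=2)
  i=3: ✓ (rhs at j=3)
  i=4: ✓ (rhs at j=4)
  i=5: ✓ (rhs at j=5)
  i=6: ✓ (rhs at j=6)

1, 2, 3, 4, 5, 6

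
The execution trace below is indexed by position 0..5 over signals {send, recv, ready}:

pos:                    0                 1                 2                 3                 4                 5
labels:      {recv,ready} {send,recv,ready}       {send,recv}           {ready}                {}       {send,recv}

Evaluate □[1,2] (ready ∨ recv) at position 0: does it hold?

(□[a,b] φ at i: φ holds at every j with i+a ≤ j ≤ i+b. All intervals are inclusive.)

Holds

Check (ready ∨ recv) at every j in [1,2]:
  j=1: true
  j=2: true
All positions satisfy it → formula holds.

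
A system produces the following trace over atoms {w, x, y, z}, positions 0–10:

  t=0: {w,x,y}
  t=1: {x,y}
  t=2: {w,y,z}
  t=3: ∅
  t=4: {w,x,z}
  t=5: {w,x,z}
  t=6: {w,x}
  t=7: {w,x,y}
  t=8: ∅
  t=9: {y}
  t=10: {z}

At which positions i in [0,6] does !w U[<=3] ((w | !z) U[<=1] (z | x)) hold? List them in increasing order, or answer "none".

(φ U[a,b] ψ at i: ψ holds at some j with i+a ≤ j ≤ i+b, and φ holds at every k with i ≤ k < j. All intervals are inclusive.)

0, 1, 2, 3, 4, 5, 6

Evaluate at each i in [0,6]:
  i=0: ✓ (rhs at j=0)
  i=1: ✓ (rhs at j=1)
  i=2: ✓ (rhs at j=2)
  i=3: ✓ (rhs at j=3)
  i=4: ✓ (rhs at j=4)
  i=5: ✓ (rhs at j=5)
  i=6: ✓ (rhs at j=6)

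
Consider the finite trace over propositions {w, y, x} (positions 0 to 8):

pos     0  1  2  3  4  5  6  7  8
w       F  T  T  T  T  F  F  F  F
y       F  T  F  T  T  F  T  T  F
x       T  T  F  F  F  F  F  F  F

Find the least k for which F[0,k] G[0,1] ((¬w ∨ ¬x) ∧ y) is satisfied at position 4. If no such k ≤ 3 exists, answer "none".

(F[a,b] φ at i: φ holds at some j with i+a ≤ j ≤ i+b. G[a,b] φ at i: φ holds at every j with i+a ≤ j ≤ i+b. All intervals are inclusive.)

Scan j = 4,5,… for G[0,1] ((¬w ∨ ¬x) ∧ y):
  j=4: fails
  j=5: fails
  j=6: holds
First hit at j=6, so smallest k = 6-4 = 2.

2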